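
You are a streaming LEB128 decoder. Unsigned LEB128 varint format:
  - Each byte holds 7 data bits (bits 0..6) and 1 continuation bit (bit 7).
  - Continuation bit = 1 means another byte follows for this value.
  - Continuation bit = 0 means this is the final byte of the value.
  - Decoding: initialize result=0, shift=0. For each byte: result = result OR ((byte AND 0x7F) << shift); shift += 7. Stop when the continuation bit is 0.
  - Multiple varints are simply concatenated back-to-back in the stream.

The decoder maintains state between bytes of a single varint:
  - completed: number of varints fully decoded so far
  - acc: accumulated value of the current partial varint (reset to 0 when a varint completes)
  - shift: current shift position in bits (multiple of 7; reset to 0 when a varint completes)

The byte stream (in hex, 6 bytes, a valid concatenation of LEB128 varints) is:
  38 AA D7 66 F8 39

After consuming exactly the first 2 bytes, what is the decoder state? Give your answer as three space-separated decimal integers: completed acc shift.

byte[0]=0x38 cont=0 payload=0x38: varint #1 complete (value=56); reset -> completed=1 acc=0 shift=0
byte[1]=0xAA cont=1 payload=0x2A: acc |= 42<<0 -> completed=1 acc=42 shift=7

Answer: 1 42 7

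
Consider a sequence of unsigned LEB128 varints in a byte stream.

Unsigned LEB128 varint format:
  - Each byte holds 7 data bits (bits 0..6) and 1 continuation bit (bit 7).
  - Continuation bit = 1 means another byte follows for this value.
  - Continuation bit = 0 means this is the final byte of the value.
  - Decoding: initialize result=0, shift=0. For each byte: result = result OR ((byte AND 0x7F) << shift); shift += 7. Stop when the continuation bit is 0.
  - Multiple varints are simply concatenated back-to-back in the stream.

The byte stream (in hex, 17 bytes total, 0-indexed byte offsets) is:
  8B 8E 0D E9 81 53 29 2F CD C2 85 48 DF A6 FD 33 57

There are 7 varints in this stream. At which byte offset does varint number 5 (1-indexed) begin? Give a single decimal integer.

Answer: 8

Derivation:
  byte[0]=0x8B cont=1 payload=0x0B=11: acc |= 11<<0 -> acc=11 shift=7
  byte[1]=0x8E cont=1 payload=0x0E=14: acc |= 14<<7 -> acc=1803 shift=14
  byte[2]=0x0D cont=0 payload=0x0D=13: acc |= 13<<14 -> acc=214795 shift=21 [end]
Varint 1: bytes[0:3] = 8B 8E 0D -> value 214795 (3 byte(s))
  byte[3]=0xE9 cont=1 payload=0x69=105: acc |= 105<<0 -> acc=105 shift=7
  byte[4]=0x81 cont=1 payload=0x01=1: acc |= 1<<7 -> acc=233 shift=14
  byte[5]=0x53 cont=0 payload=0x53=83: acc |= 83<<14 -> acc=1360105 shift=21 [end]
Varint 2: bytes[3:6] = E9 81 53 -> value 1360105 (3 byte(s))
  byte[6]=0x29 cont=0 payload=0x29=41: acc |= 41<<0 -> acc=41 shift=7 [end]
Varint 3: bytes[6:7] = 29 -> value 41 (1 byte(s))
  byte[7]=0x2F cont=0 payload=0x2F=47: acc |= 47<<0 -> acc=47 shift=7 [end]
Varint 4: bytes[7:8] = 2F -> value 47 (1 byte(s))
  byte[8]=0xCD cont=1 payload=0x4D=77: acc |= 77<<0 -> acc=77 shift=7
  byte[9]=0xC2 cont=1 payload=0x42=66: acc |= 66<<7 -> acc=8525 shift=14
  byte[10]=0x85 cont=1 payload=0x05=5: acc |= 5<<14 -> acc=90445 shift=21
  byte[11]=0x48 cont=0 payload=0x48=72: acc |= 72<<21 -> acc=151085389 shift=28 [end]
Varint 5: bytes[8:12] = CD C2 85 48 -> value 151085389 (4 byte(s))
  byte[12]=0xDF cont=1 payload=0x5F=95: acc |= 95<<0 -> acc=95 shift=7
  byte[13]=0xA6 cont=1 payload=0x26=38: acc |= 38<<7 -> acc=4959 shift=14
  byte[14]=0xFD cont=1 payload=0x7D=125: acc |= 125<<14 -> acc=2052959 shift=21
  byte[15]=0x33 cont=0 payload=0x33=51: acc |= 51<<21 -> acc=109007711 shift=28 [end]
Varint 6: bytes[12:16] = DF A6 FD 33 -> value 109007711 (4 byte(s))
  byte[16]=0x57 cont=0 payload=0x57=87: acc |= 87<<0 -> acc=87 shift=7 [end]
Varint 7: bytes[16:17] = 57 -> value 87 (1 byte(s))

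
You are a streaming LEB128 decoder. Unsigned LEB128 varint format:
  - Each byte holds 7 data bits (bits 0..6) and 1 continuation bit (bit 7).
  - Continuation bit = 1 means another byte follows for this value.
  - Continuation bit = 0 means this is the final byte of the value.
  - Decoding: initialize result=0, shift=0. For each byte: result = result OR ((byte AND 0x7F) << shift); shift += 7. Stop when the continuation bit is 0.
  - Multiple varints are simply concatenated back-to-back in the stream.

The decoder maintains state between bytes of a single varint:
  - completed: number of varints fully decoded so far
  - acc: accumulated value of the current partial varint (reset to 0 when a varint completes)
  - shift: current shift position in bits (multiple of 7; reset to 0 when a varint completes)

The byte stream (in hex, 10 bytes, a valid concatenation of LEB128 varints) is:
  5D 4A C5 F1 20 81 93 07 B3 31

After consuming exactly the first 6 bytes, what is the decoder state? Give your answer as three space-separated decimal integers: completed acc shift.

byte[0]=0x5D cont=0 payload=0x5D: varint #1 complete (value=93); reset -> completed=1 acc=0 shift=0
byte[1]=0x4A cont=0 payload=0x4A: varint #2 complete (value=74); reset -> completed=2 acc=0 shift=0
byte[2]=0xC5 cont=1 payload=0x45: acc |= 69<<0 -> completed=2 acc=69 shift=7
byte[3]=0xF1 cont=1 payload=0x71: acc |= 113<<7 -> completed=2 acc=14533 shift=14
byte[4]=0x20 cont=0 payload=0x20: varint #3 complete (value=538821); reset -> completed=3 acc=0 shift=0
byte[5]=0x81 cont=1 payload=0x01: acc |= 1<<0 -> completed=3 acc=1 shift=7

Answer: 3 1 7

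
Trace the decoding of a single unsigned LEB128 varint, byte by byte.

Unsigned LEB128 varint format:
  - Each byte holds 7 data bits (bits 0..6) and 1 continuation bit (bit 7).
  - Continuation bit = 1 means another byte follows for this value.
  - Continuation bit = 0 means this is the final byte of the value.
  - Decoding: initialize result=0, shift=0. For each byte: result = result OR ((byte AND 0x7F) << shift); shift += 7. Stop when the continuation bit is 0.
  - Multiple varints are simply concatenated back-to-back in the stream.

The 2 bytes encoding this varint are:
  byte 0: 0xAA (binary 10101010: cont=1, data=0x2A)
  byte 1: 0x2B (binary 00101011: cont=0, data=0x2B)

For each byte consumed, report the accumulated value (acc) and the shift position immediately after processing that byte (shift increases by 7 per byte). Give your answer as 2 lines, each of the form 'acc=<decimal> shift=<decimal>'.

Answer: acc=42 shift=7
acc=5546 shift=14

Derivation:
byte 0=0xAA: payload=0x2A=42, contrib = 42<<0 = 42; acc -> 42, shift -> 7
byte 1=0x2B: payload=0x2B=43, contrib = 43<<7 = 5504; acc -> 5546, shift -> 14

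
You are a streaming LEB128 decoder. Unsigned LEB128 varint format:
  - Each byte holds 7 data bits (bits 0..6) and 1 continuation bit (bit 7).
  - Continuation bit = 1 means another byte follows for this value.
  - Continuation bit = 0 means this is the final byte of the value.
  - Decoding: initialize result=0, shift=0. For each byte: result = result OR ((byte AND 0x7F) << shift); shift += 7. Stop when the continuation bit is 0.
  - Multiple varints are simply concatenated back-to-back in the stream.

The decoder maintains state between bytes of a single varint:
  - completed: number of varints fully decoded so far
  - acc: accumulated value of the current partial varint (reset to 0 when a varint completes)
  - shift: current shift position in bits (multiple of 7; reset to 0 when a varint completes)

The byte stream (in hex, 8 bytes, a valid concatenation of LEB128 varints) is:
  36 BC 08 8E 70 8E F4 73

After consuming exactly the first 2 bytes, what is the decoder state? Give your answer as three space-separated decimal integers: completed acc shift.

Answer: 1 60 7

Derivation:
byte[0]=0x36 cont=0 payload=0x36: varint #1 complete (value=54); reset -> completed=1 acc=0 shift=0
byte[1]=0xBC cont=1 payload=0x3C: acc |= 60<<0 -> completed=1 acc=60 shift=7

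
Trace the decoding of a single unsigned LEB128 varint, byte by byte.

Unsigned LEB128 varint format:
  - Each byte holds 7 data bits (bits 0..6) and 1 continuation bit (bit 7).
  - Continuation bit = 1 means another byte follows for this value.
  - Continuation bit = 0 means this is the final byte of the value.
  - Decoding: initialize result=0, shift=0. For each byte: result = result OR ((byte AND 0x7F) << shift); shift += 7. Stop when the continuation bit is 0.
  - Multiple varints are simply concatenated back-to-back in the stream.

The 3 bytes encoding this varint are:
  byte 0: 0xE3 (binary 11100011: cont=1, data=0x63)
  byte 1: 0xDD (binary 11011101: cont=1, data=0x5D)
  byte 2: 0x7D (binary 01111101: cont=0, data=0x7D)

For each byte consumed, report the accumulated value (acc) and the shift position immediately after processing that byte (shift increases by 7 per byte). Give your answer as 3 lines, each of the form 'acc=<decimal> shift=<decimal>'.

byte 0=0xE3: payload=0x63=99, contrib = 99<<0 = 99; acc -> 99, shift -> 7
byte 1=0xDD: payload=0x5D=93, contrib = 93<<7 = 11904; acc -> 12003, shift -> 14
byte 2=0x7D: payload=0x7D=125, contrib = 125<<14 = 2048000; acc -> 2060003, shift -> 21

Answer: acc=99 shift=7
acc=12003 shift=14
acc=2060003 shift=21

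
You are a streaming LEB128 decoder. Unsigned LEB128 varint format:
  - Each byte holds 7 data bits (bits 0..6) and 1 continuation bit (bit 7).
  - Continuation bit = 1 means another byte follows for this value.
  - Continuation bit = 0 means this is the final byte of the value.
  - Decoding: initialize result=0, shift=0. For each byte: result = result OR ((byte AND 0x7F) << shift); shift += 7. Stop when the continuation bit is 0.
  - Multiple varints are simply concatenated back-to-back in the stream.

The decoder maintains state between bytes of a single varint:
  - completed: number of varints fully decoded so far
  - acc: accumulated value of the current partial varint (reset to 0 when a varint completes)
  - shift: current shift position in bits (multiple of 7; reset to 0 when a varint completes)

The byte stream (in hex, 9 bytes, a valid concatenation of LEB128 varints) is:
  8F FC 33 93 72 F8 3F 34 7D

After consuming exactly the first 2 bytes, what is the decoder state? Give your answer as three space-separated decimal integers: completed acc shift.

Answer: 0 15887 14

Derivation:
byte[0]=0x8F cont=1 payload=0x0F: acc |= 15<<0 -> completed=0 acc=15 shift=7
byte[1]=0xFC cont=1 payload=0x7C: acc |= 124<<7 -> completed=0 acc=15887 shift=14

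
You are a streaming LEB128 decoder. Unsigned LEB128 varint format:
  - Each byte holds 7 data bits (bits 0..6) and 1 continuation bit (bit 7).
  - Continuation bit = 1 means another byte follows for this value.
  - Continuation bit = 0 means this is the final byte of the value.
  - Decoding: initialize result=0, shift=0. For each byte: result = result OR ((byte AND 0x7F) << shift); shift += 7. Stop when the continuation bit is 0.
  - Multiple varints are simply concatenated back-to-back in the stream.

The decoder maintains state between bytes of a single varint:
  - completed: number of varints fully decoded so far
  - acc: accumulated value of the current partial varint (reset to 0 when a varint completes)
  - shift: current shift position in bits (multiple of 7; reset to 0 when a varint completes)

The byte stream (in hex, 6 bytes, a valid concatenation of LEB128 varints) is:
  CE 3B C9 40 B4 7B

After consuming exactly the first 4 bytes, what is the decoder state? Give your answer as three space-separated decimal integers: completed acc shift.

Answer: 2 0 0

Derivation:
byte[0]=0xCE cont=1 payload=0x4E: acc |= 78<<0 -> completed=0 acc=78 shift=7
byte[1]=0x3B cont=0 payload=0x3B: varint #1 complete (value=7630); reset -> completed=1 acc=0 shift=0
byte[2]=0xC9 cont=1 payload=0x49: acc |= 73<<0 -> completed=1 acc=73 shift=7
byte[3]=0x40 cont=0 payload=0x40: varint #2 complete (value=8265); reset -> completed=2 acc=0 shift=0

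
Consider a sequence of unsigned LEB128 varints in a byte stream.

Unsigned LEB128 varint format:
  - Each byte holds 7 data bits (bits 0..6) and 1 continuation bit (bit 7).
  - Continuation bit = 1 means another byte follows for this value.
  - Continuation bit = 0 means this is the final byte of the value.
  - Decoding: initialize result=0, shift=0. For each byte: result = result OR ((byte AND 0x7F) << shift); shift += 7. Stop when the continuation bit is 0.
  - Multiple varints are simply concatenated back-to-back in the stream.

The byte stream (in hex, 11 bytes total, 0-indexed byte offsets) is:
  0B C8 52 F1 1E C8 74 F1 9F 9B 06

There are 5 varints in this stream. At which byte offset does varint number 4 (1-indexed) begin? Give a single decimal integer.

  byte[0]=0x0B cont=0 payload=0x0B=11: acc |= 11<<0 -> acc=11 shift=7 [end]
Varint 1: bytes[0:1] = 0B -> value 11 (1 byte(s))
  byte[1]=0xC8 cont=1 payload=0x48=72: acc |= 72<<0 -> acc=72 shift=7
  byte[2]=0x52 cont=0 payload=0x52=82: acc |= 82<<7 -> acc=10568 shift=14 [end]
Varint 2: bytes[1:3] = C8 52 -> value 10568 (2 byte(s))
  byte[3]=0xF1 cont=1 payload=0x71=113: acc |= 113<<0 -> acc=113 shift=7
  byte[4]=0x1E cont=0 payload=0x1E=30: acc |= 30<<7 -> acc=3953 shift=14 [end]
Varint 3: bytes[3:5] = F1 1E -> value 3953 (2 byte(s))
  byte[5]=0xC8 cont=1 payload=0x48=72: acc |= 72<<0 -> acc=72 shift=7
  byte[6]=0x74 cont=0 payload=0x74=116: acc |= 116<<7 -> acc=14920 shift=14 [end]
Varint 4: bytes[5:7] = C8 74 -> value 14920 (2 byte(s))
  byte[7]=0xF1 cont=1 payload=0x71=113: acc |= 113<<0 -> acc=113 shift=7
  byte[8]=0x9F cont=1 payload=0x1F=31: acc |= 31<<7 -> acc=4081 shift=14
  byte[9]=0x9B cont=1 payload=0x1B=27: acc |= 27<<14 -> acc=446449 shift=21
  byte[10]=0x06 cont=0 payload=0x06=6: acc |= 6<<21 -> acc=13029361 shift=28 [end]
Varint 5: bytes[7:11] = F1 9F 9B 06 -> value 13029361 (4 byte(s))

Answer: 5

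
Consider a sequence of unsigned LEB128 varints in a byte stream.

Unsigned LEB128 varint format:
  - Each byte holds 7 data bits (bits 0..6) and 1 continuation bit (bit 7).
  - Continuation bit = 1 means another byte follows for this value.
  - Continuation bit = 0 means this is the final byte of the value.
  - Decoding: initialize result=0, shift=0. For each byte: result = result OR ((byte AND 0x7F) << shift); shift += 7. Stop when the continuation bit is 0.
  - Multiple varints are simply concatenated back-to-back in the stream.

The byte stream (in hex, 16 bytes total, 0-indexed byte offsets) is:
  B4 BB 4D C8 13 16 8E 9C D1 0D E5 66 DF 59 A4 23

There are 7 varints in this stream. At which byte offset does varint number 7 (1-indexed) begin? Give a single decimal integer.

  byte[0]=0xB4 cont=1 payload=0x34=52: acc |= 52<<0 -> acc=52 shift=7
  byte[1]=0xBB cont=1 payload=0x3B=59: acc |= 59<<7 -> acc=7604 shift=14
  byte[2]=0x4D cont=0 payload=0x4D=77: acc |= 77<<14 -> acc=1269172 shift=21 [end]
Varint 1: bytes[0:3] = B4 BB 4D -> value 1269172 (3 byte(s))
  byte[3]=0xC8 cont=1 payload=0x48=72: acc |= 72<<0 -> acc=72 shift=7
  byte[4]=0x13 cont=0 payload=0x13=19: acc |= 19<<7 -> acc=2504 shift=14 [end]
Varint 2: bytes[3:5] = C8 13 -> value 2504 (2 byte(s))
  byte[5]=0x16 cont=0 payload=0x16=22: acc |= 22<<0 -> acc=22 shift=7 [end]
Varint 3: bytes[5:6] = 16 -> value 22 (1 byte(s))
  byte[6]=0x8E cont=1 payload=0x0E=14: acc |= 14<<0 -> acc=14 shift=7
  byte[7]=0x9C cont=1 payload=0x1C=28: acc |= 28<<7 -> acc=3598 shift=14
  byte[8]=0xD1 cont=1 payload=0x51=81: acc |= 81<<14 -> acc=1330702 shift=21
  byte[9]=0x0D cont=0 payload=0x0D=13: acc |= 13<<21 -> acc=28593678 shift=28 [end]
Varint 4: bytes[6:10] = 8E 9C D1 0D -> value 28593678 (4 byte(s))
  byte[10]=0xE5 cont=1 payload=0x65=101: acc |= 101<<0 -> acc=101 shift=7
  byte[11]=0x66 cont=0 payload=0x66=102: acc |= 102<<7 -> acc=13157 shift=14 [end]
Varint 5: bytes[10:12] = E5 66 -> value 13157 (2 byte(s))
  byte[12]=0xDF cont=1 payload=0x5F=95: acc |= 95<<0 -> acc=95 shift=7
  byte[13]=0x59 cont=0 payload=0x59=89: acc |= 89<<7 -> acc=11487 shift=14 [end]
Varint 6: bytes[12:14] = DF 59 -> value 11487 (2 byte(s))
  byte[14]=0xA4 cont=1 payload=0x24=36: acc |= 36<<0 -> acc=36 shift=7
  byte[15]=0x23 cont=0 payload=0x23=35: acc |= 35<<7 -> acc=4516 shift=14 [end]
Varint 7: bytes[14:16] = A4 23 -> value 4516 (2 byte(s))

Answer: 14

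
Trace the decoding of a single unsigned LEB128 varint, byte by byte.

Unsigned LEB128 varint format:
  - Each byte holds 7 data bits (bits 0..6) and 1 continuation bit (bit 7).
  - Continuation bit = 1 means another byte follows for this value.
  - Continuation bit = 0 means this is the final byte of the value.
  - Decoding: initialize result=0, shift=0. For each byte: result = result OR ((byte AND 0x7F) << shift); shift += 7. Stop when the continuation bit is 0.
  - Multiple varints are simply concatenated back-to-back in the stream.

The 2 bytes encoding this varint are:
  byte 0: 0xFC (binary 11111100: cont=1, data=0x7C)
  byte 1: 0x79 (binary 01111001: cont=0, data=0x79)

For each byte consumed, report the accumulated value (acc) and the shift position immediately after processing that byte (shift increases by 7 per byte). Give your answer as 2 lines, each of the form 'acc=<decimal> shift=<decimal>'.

Answer: acc=124 shift=7
acc=15612 shift=14

Derivation:
byte 0=0xFC: payload=0x7C=124, contrib = 124<<0 = 124; acc -> 124, shift -> 7
byte 1=0x79: payload=0x79=121, contrib = 121<<7 = 15488; acc -> 15612, shift -> 14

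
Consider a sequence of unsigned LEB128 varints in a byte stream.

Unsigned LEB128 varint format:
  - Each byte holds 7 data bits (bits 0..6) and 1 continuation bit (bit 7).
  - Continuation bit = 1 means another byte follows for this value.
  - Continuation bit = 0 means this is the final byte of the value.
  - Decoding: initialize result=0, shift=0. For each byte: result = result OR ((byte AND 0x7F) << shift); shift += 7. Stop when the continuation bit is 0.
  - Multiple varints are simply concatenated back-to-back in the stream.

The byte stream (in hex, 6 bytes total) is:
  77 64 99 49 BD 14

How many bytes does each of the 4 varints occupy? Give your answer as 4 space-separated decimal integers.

  byte[0]=0x77 cont=0 payload=0x77=119: acc |= 119<<0 -> acc=119 shift=7 [end]
Varint 1: bytes[0:1] = 77 -> value 119 (1 byte(s))
  byte[1]=0x64 cont=0 payload=0x64=100: acc |= 100<<0 -> acc=100 shift=7 [end]
Varint 2: bytes[1:2] = 64 -> value 100 (1 byte(s))
  byte[2]=0x99 cont=1 payload=0x19=25: acc |= 25<<0 -> acc=25 shift=7
  byte[3]=0x49 cont=0 payload=0x49=73: acc |= 73<<7 -> acc=9369 shift=14 [end]
Varint 3: bytes[2:4] = 99 49 -> value 9369 (2 byte(s))
  byte[4]=0xBD cont=1 payload=0x3D=61: acc |= 61<<0 -> acc=61 shift=7
  byte[5]=0x14 cont=0 payload=0x14=20: acc |= 20<<7 -> acc=2621 shift=14 [end]
Varint 4: bytes[4:6] = BD 14 -> value 2621 (2 byte(s))

Answer: 1 1 2 2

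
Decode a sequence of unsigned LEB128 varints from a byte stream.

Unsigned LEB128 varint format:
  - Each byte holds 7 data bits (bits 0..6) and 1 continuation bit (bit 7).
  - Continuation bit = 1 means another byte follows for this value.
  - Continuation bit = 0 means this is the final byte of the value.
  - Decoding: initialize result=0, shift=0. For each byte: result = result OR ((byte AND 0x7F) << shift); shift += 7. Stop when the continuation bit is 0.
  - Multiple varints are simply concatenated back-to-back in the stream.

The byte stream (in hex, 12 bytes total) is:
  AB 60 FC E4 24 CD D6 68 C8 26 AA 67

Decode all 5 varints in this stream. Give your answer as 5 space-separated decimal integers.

Answer: 12331 602748 1715021 4936 13226

Derivation:
  byte[0]=0xAB cont=1 payload=0x2B=43: acc |= 43<<0 -> acc=43 shift=7
  byte[1]=0x60 cont=0 payload=0x60=96: acc |= 96<<7 -> acc=12331 shift=14 [end]
Varint 1: bytes[0:2] = AB 60 -> value 12331 (2 byte(s))
  byte[2]=0xFC cont=1 payload=0x7C=124: acc |= 124<<0 -> acc=124 shift=7
  byte[3]=0xE4 cont=1 payload=0x64=100: acc |= 100<<7 -> acc=12924 shift=14
  byte[4]=0x24 cont=0 payload=0x24=36: acc |= 36<<14 -> acc=602748 shift=21 [end]
Varint 2: bytes[2:5] = FC E4 24 -> value 602748 (3 byte(s))
  byte[5]=0xCD cont=1 payload=0x4D=77: acc |= 77<<0 -> acc=77 shift=7
  byte[6]=0xD6 cont=1 payload=0x56=86: acc |= 86<<7 -> acc=11085 shift=14
  byte[7]=0x68 cont=0 payload=0x68=104: acc |= 104<<14 -> acc=1715021 shift=21 [end]
Varint 3: bytes[5:8] = CD D6 68 -> value 1715021 (3 byte(s))
  byte[8]=0xC8 cont=1 payload=0x48=72: acc |= 72<<0 -> acc=72 shift=7
  byte[9]=0x26 cont=0 payload=0x26=38: acc |= 38<<7 -> acc=4936 shift=14 [end]
Varint 4: bytes[8:10] = C8 26 -> value 4936 (2 byte(s))
  byte[10]=0xAA cont=1 payload=0x2A=42: acc |= 42<<0 -> acc=42 shift=7
  byte[11]=0x67 cont=0 payload=0x67=103: acc |= 103<<7 -> acc=13226 shift=14 [end]
Varint 5: bytes[10:12] = AA 67 -> value 13226 (2 byte(s))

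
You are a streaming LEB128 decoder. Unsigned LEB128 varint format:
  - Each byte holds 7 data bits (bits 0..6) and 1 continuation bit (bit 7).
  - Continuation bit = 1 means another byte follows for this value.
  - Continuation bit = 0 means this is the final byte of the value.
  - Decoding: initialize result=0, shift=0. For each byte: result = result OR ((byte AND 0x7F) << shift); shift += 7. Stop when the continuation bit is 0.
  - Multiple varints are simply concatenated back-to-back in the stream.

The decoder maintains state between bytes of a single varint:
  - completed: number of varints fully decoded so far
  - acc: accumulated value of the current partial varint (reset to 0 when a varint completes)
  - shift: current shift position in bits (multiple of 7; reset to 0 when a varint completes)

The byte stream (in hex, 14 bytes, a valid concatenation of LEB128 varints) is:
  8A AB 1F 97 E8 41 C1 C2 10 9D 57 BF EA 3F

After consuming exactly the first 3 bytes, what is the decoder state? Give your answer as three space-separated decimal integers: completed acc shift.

Answer: 1 0 0

Derivation:
byte[0]=0x8A cont=1 payload=0x0A: acc |= 10<<0 -> completed=0 acc=10 shift=7
byte[1]=0xAB cont=1 payload=0x2B: acc |= 43<<7 -> completed=0 acc=5514 shift=14
byte[2]=0x1F cont=0 payload=0x1F: varint #1 complete (value=513418); reset -> completed=1 acc=0 shift=0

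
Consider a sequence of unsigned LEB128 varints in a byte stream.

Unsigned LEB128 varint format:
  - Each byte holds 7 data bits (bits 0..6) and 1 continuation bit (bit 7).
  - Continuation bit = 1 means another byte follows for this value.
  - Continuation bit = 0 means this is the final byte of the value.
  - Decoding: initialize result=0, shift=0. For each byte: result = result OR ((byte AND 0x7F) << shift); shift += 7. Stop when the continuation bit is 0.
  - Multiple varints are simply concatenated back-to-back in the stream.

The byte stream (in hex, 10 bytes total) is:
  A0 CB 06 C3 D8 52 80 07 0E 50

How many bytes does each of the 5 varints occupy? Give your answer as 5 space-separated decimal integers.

  byte[0]=0xA0 cont=1 payload=0x20=32: acc |= 32<<0 -> acc=32 shift=7
  byte[1]=0xCB cont=1 payload=0x4B=75: acc |= 75<<7 -> acc=9632 shift=14
  byte[2]=0x06 cont=0 payload=0x06=6: acc |= 6<<14 -> acc=107936 shift=21 [end]
Varint 1: bytes[0:3] = A0 CB 06 -> value 107936 (3 byte(s))
  byte[3]=0xC3 cont=1 payload=0x43=67: acc |= 67<<0 -> acc=67 shift=7
  byte[4]=0xD8 cont=1 payload=0x58=88: acc |= 88<<7 -> acc=11331 shift=14
  byte[5]=0x52 cont=0 payload=0x52=82: acc |= 82<<14 -> acc=1354819 shift=21 [end]
Varint 2: bytes[3:6] = C3 D8 52 -> value 1354819 (3 byte(s))
  byte[6]=0x80 cont=1 payload=0x00=0: acc |= 0<<0 -> acc=0 shift=7
  byte[7]=0x07 cont=0 payload=0x07=7: acc |= 7<<7 -> acc=896 shift=14 [end]
Varint 3: bytes[6:8] = 80 07 -> value 896 (2 byte(s))
  byte[8]=0x0E cont=0 payload=0x0E=14: acc |= 14<<0 -> acc=14 shift=7 [end]
Varint 4: bytes[8:9] = 0E -> value 14 (1 byte(s))
  byte[9]=0x50 cont=0 payload=0x50=80: acc |= 80<<0 -> acc=80 shift=7 [end]
Varint 5: bytes[9:10] = 50 -> value 80 (1 byte(s))

Answer: 3 3 2 1 1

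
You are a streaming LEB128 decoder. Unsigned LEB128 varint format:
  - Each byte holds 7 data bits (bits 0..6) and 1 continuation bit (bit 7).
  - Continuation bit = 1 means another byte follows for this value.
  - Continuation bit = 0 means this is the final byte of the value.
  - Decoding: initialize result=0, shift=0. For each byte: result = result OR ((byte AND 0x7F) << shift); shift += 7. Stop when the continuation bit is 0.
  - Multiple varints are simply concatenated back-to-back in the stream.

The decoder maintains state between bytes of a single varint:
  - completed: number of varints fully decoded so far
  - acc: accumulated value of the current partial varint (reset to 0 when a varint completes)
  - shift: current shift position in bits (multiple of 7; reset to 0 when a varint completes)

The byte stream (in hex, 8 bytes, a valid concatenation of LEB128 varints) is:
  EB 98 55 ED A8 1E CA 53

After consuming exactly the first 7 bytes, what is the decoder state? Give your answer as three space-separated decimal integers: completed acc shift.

byte[0]=0xEB cont=1 payload=0x6B: acc |= 107<<0 -> completed=0 acc=107 shift=7
byte[1]=0x98 cont=1 payload=0x18: acc |= 24<<7 -> completed=0 acc=3179 shift=14
byte[2]=0x55 cont=0 payload=0x55: varint #1 complete (value=1395819); reset -> completed=1 acc=0 shift=0
byte[3]=0xED cont=1 payload=0x6D: acc |= 109<<0 -> completed=1 acc=109 shift=7
byte[4]=0xA8 cont=1 payload=0x28: acc |= 40<<7 -> completed=1 acc=5229 shift=14
byte[5]=0x1E cont=0 payload=0x1E: varint #2 complete (value=496749); reset -> completed=2 acc=0 shift=0
byte[6]=0xCA cont=1 payload=0x4A: acc |= 74<<0 -> completed=2 acc=74 shift=7

Answer: 2 74 7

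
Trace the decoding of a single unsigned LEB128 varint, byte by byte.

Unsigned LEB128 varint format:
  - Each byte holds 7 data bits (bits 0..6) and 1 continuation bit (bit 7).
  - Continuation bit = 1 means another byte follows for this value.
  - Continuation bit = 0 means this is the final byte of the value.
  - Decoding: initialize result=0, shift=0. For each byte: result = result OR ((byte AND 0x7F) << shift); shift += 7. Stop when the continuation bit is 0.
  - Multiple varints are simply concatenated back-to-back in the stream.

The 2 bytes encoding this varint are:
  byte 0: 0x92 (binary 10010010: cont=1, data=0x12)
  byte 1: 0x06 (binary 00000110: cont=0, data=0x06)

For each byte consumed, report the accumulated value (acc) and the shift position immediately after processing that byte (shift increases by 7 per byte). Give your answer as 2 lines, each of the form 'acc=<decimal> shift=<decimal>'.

Answer: acc=18 shift=7
acc=786 shift=14

Derivation:
byte 0=0x92: payload=0x12=18, contrib = 18<<0 = 18; acc -> 18, shift -> 7
byte 1=0x06: payload=0x06=6, contrib = 6<<7 = 768; acc -> 786, shift -> 14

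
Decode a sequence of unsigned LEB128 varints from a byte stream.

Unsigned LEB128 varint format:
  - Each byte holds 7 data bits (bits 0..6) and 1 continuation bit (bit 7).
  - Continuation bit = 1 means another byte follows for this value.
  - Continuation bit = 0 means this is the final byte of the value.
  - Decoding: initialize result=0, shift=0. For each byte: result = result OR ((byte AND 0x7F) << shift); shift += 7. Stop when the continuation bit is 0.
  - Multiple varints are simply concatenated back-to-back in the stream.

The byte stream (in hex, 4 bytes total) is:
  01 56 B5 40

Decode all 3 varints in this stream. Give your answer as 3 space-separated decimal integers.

  byte[0]=0x01 cont=0 payload=0x01=1: acc |= 1<<0 -> acc=1 shift=7 [end]
Varint 1: bytes[0:1] = 01 -> value 1 (1 byte(s))
  byte[1]=0x56 cont=0 payload=0x56=86: acc |= 86<<0 -> acc=86 shift=7 [end]
Varint 2: bytes[1:2] = 56 -> value 86 (1 byte(s))
  byte[2]=0xB5 cont=1 payload=0x35=53: acc |= 53<<0 -> acc=53 shift=7
  byte[3]=0x40 cont=0 payload=0x40=64: acc |= 64<<7 -> acc=8245 shift=14 [end]
Varint 3: bytes[2:4] = B5 40 -> value 8245 (2 byte(s))

Answer: 1 86 8245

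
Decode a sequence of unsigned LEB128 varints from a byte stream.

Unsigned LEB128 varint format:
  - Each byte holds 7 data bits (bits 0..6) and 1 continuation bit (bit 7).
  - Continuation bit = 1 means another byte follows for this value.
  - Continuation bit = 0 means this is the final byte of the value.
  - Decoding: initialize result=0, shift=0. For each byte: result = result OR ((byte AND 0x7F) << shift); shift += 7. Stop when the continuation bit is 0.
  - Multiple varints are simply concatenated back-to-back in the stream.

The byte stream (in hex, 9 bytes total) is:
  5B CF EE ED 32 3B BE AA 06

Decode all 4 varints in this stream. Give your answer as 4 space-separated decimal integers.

Answer: 91 106657615 59 103742

Derivation:
  byte[0]=0x5B cont=0 payload=0x5B=91: acc |= 91<<0 -> acc=91 shift=7 [end]
Varint 1: bytes[0:1] = 5B -> value 91 (1 byte(s))
  byte[1]=0xCF cont=1 payload=0x4F=79: acc |= 79<<0 -> acc=79 shift=7
  byte[2]=0xEE cont=1 payload=0x6E=110: acc |= 110<<7 -> acc=14159 shift=14
  byte[3]=0xED cont=1 payload=0x6D=109: acc |= 109<<14 -> acc=1800015 shift=21
  byte[4]=0x32 cont=0 payload=0x32=50: acc |= 50<<21 -> acc=106657615 shift=28 [end]
Varint 2: bytes[1:5] = CF EE ED 32 -> value 106657615 (4 byte(s))
  byte[5]=0x3B cont=0 payload=0x3B=59: acc |= 59<<0 -> acc=59 shift=7 [end]
Varint 3: bytes[5:6] = 3B -> value 59 (1 byte(s))
  byte[6]=0xBE cont=1 payload=0x3E=62: acc |= 62<<0 -> acc=62 shift=7
  byte[7]=0xAA cont=1 payload=0x2A=42: acc |= 42<<7 -> acc=5438 shift=14
  byte[8]=0x06 cont=0 payload=0x06=6: acc |= 6<<14 -> acc=103742 shift=21 [end]
Varint 4: bytes[6:9] = BE AA 06 -> value 103742 (3 byte(s))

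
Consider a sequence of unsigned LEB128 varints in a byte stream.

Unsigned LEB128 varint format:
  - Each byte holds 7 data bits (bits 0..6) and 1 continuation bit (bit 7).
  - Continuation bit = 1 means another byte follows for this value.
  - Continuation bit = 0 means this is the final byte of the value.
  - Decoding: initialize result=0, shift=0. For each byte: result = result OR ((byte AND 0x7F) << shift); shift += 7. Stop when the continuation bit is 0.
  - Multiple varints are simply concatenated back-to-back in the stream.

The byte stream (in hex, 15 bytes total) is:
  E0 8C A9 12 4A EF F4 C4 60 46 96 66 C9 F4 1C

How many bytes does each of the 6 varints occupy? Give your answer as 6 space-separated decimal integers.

  byte[0]=0xE0 cont=1 payload=0x60=96: acc |= 96<<0 -> acc=96 shift=7
  byte[1]=0x8C cont=1 payload=0x0C=12: acc |= 12<<7 -> acc=1632 shift=14
  byte[2]=0xA9 cont=1 payload=0x29=41: acc |= 41<<14 -> acc=673376 shift=21
  byte[3]=0x12 cont=0 payload=0x12=18: acc |= 18<<21 -> acc=38422112 shift=28 [end]
Varint 1: bytes[0:4] = E0 8C A9 12 -> value 38422112 (4 byte(s))
  byte[4]=0x4A cont=0 payload=0x4A=74: acc |= 74<<0 -> acc=74 shift=7 [end]
Varint 2: bytes[4:5] = 4A -> value 74 (1 byte(s))
  byte[5]=0xEF cont=1 payload=0x6F=111: acc |= 111<<0 -> acc=111 shift=7
  byte[6]=0xF4 cont=1 payload=0x74=116: acc |= 116<<7 -> acc=14959 shift=14
  byte[7]=0xC4 cont=1 payload=0x44=68: acc |= 68<<14 -> acc=1129071 shift=21
  byte[8]=0x60 cont=0 payload=0x60=96: acc |= 96<<21 -> acc=202455663 shift=28 [end]
Varint 3: bytes[5:9] = EF F4 C4 60 -> value 202455663 (4 byte(s))
  byte[9]=0x46 cont=0 payload=0x46=70: acc |= 70<<0 -> acc=70 shift=7 [end]
Varint 4: bytes[9:10] = 46 -> value 70 (1 byte(s))
  byte[10]=0x96 cont=1 payload=0x16=22: acc |= 22<<0 -> acc=22 shift=7
  byte[11]=0x66 cont=0 payload=0x66=102: acc |= 102<<7 -> acc=13078 shift=14 [end]
Varint 5: bytes[10:12] = 96 66 -> value 13078 (2 byte(s))
  byte[12]=0xC9 cont=1 payload=0x49=73: acc |= 73<<0 -> acc=73 shift=7
  byte[13]=0xF4 cont=1 payload=0x74=116: acc |= 116<<7 -> acc=14921 shift=14
  byte[14]=0x1C cont=0 payload=0x1C=28: acc |= 28<<14 -> acc=473673 shift=21 [end]
Varint 6: bytes[12:15] = C9 F4 1C -> value 473673 (3 byte(s))

Answer: 4 1 4 1 2 3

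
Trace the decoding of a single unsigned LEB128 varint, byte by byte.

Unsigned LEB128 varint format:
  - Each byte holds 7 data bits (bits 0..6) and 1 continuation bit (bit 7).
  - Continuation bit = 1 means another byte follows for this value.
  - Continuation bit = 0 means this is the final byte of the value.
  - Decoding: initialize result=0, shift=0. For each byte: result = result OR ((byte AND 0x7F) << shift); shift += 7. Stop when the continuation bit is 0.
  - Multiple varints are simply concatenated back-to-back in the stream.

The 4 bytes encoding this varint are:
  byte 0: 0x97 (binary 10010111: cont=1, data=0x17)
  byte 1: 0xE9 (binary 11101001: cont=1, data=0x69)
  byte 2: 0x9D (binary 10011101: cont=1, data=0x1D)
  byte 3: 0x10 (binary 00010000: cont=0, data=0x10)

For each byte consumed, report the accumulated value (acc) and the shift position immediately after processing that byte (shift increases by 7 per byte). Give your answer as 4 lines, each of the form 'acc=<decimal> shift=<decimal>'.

Answer: acc=23 shift=7
acc=13463 shift=14
acc=488599 shift=21
acc=34043031 shift=28

Derivation:
byte 0=0x97: payload=0x17=23, contrib = 23<<0 = 23; acc -> 23, shift -> 7
byte 1=0xE9: payload=0x69=105, contrib = 105<<7 = 13440; acc -> 13463, shift -> 14
byte 2=0x9D: payload=0x1D=29, contrib = 29<<14 = 475136; acc -> 488599, shift -> 21
byte 3=0x10: payload=0x10=16, contrib = 16<<21 = 33554432; acc -> 34043031, shift -> 28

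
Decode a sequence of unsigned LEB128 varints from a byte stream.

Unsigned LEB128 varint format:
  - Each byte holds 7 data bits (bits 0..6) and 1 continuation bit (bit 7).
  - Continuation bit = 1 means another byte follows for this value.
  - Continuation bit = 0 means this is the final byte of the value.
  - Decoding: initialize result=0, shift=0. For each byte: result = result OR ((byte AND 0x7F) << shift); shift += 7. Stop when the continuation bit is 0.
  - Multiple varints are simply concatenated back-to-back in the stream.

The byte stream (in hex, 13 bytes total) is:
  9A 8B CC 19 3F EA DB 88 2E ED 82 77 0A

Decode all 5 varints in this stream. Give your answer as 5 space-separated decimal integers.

  byte[0]=0x9A cont=1 payload=0x1A=26: acc |= 26<<0 -> acc=26 shift=7
  byte[1]=0x8B cont=1 payload=0x0B=11: acc |= 11<<7 -> acc=1434 shift=14
  byte[2]=0xCC cont=1 payload=0x4C=76: acc |= 76<<14 -> acc=1246618 shift=21
  byte[3]=0x19 cont=0 payload=0x19=25: acc |= 25<<21 -> acc=53675418 shift=28 [end]
Varint 1: bytes[0:4] = 9A 8B CC 19 -> value 53675418 (4 byte(s))
  byte[4]=0x3F cont=0 payload=0x3F=63: acc |= 63<<0 -> acc=63 shift=7 [end]
Varint 2: bytes[4:5] = 3F -> value 63 (1 byte(s))
  byte[5]=0xEA cont=1 payload=0x6A=106: acc |= 106<<0 -> acc=106 shift=7
  byte[6]=0xDB cont=1 payload=0x5B=91: acc |= 91<<7 -> acc=11754 shift=14
  byte[7]=0x88 cont=1 payload=0x08=8: acc |= 8<<14 -> acc=142826 shift=21
  byte[8]=0x2E cont=0 payload=0x2E=46: acc |= 46<<21 -> acc=96611818 shift=28 [end]
Varint 3: bytes[5:9] = EA DB 88 2E -> value 96611818 (4 byte(s))
  byte[9]=0xED cont=1 payload=0x6D=109: acc |= 109<<0 -> acc=109 shift=7
  byte[10]=0x82 cont=1 payload=0x02=2: acc |= 2<<7 -> acc=365 shift=14
  byte[11]=0x77 cont=0 payload=0x77=119: acc |= 119<<14 -> acc=1950061 shift=21 [end]
Varint 4: bytes[9:12] = ED 82 77 -> value 1950061 (3 byte(s))
  byte[12]=0x0A cont=0 payload=0x0A=10: acc |= 10<<0 -> acc=10 shift=7 [end]
Varint 5: bytes[12:13] = 0A -> value 10 (1 byte(s))

Answer: 53675418 63 96611818 1950061 10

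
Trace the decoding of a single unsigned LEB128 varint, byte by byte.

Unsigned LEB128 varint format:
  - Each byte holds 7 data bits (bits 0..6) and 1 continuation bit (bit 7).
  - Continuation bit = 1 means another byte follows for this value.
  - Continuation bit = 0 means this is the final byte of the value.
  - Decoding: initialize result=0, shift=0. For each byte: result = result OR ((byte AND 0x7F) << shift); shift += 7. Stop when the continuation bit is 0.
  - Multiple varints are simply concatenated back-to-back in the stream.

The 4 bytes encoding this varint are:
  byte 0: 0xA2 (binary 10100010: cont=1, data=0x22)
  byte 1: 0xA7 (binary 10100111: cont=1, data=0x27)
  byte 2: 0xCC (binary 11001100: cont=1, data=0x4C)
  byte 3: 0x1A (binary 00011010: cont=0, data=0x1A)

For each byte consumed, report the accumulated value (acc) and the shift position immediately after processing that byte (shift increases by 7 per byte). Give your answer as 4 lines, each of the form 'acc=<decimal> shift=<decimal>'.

Answer: acc=34 shift=7
acc=5026 shift=14
acc=1250210 shift=21
acc=55776162 shift=28

Derivation:
byte 0=0xA2: payload=0x22=34, contrib = 34<<0 = 34; acc -> 34, shift -> 7
byte 1=0xA7: payload=0x27=39, contrib = 39<<7 = 4992; acc -> 5026, shift -> 14
byte 2=0xCC: payload=0x4C=76, contrib = 76<<14 = 1245184; acc -> 1250210, shift -> 21
byte 3=0x1A: payload=0x1A=26, contrib = 26<<21 = 54525952; acc -> 55776162, shift -> 28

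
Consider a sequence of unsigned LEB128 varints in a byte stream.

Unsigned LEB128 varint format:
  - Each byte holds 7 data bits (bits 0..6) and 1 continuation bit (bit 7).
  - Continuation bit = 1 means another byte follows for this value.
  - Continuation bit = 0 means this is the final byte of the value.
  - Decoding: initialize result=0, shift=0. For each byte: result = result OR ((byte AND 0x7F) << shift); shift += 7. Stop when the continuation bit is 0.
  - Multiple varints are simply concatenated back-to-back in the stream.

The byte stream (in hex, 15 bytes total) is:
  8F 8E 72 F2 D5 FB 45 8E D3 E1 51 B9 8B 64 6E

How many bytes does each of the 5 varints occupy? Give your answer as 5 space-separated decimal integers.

  byte[0]=0x8F cont=1 payload=0x0F=15: acc |= 15<<0 -> acc=15 shift=7
  byte[1]=0x8E cont=1 payload=0x0E=14: acc |= 14<<7 -> acc=1807 shift=14
  byte[2]=0x72 cont=0 payload=0x72=114: acc |= 114<<14 -> acc=1869583 shift=21 [end]
Varint 1: bytes[0:3] = 8F 8E 72 -> value 1869583 (3 byte(s))
  byte[3]=0xF2 cont=1 payload=0x72=114: acc |= 114<<0 -> acc=114 shift=7
  byte[4]=0xD5 cont=1 payload=0x55=85: acc |= 85<<7 -> acc=10994 shift=14
  byte[5]=0xFB cont=1 payload=0x7B=123: acc |= 123<<14 -> acc=2026226 shift=21
  byte[6]=0x45 cont=0 payload=0x45=69: acc |= 69<<21 -> acc=146729714 shift=28 [end]
Varint 2: bytes[3:7] = F2 D5 FB 45 -> value 146729714 (4 byte(s))
  byte[7]=0x8E cont=1 payload=0x0E=14: acc |= 14<<0 -> acc=14 shift=7
  byte[8]=0xD3 cont=1 payload=0x53=83: acc |= 83<<7 -> acc=10638 shift=14
  byte[9]=0xE1 cont=1 payload=0x61=97: acc |= 97<<14 -> acc=1599886 shift=21
  byte[10]=0x51 cont=0 payload=0x51=81: acc |= 81<<21 -> acc=171469198 shift=28 [end]
Varint 3: bytes[7:11] = 8E D3 E1 51 -> value 171469198 (4 byte(s))
  byte[11]=0xB9 cont=1 payload=0x39=57: acc |= 57<<0 -> acc=57 shift=7
  byte[12]=0x8B cont=1 payload=0x0B=11: acc |= 11<<7 -> acc=1465 shift=14
  byte[13]=0x64 cont=0 payload=0x64=100: acc |= 100<<14 -> acc=1639865 shift=21 [end]
Varint 4: bytes[11:14] = B9 8B 64 -> value 1639865 (3 byte(s))
  byte[14]=0x6E cont=0 payload=0x6E=110: acc |= 110<<0 -> acc=110 shift=7 [end]
Varint 5: bytes[14:15] = 6E -> value 110 (1 byte(s))

Answer: 3 4 4 3 1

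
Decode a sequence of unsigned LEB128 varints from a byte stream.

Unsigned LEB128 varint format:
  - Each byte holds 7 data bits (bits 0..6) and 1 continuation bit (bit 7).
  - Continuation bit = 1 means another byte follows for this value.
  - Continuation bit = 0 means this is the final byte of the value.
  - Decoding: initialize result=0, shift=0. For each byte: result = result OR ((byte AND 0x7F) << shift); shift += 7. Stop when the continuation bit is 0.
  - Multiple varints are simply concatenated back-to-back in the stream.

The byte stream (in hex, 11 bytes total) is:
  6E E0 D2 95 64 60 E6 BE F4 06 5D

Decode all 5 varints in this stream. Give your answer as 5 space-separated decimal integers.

  byte[0]=0x6E cont=0 payload=0x6E=110: acc |= 110<<0 -> acc=110 shift=7 [end]
Varint 1: bytes[0:1] = 6E -> value 110 (1 byte(s))
  byte[1]=0xE0 cont=1 payload=0x60=96: acc |= 96<<0 -> acc=96 shift=7
  byte[2]=0xD2 cont=1 payload=0x52=82: acc |= 82<<7 -> acc=10592 shift=14
  byte[3]=0x95 cont=1 payload=0x15=21: acc |= 21<<14 -> acc=354656 shift=21
  byte[4]=0x64 cont=0 payload=0x64=100: acc |= 100<<21 -> acc=210069856 shift=28 [end]
Varint 2: bytes[1:5] = E0 D2 95 64 -> value 210069856 (4 byte(s))
  byte[5]=0x60 cont=0 payload=0x60=96: acc |= 96<<0 -> acc=96 shift=7 [end]
Varint 3: bytes[5:6] = 60 -> value 96 (1 byte(s))
  byte[6]=0xE6 cont=1 payload=0x66=102: acc |= 102<<0 -> acc=102 shift=7
  byte[7]=0xBE cont=1 payload=0x3E=62: acc |= 62<<7 -> acc=8038 shift=14
  byte[8]=0xF4 cont=1 payload=0x74=116: acc |= 116<<14 -> acc=1908582 shift=21
  byte[9]=0x06 cont=0 payload=0x06=6: acc |= 6<<21 -> acc=14491494 shift=28 [end]
Varint 4: bytes[6:10] = E6 BE F4 06 -> value 14491494 (4 byte(s))
  byte[10]=0x5D cont=0 payload=0x5D=93: acc |= 93<<0 -> acc=93 shift=7 [end]
Varint 5: bytes[10:11] = 5D -> value 93 (1 byte(s))

Answer: 110 210069856 96 14491494 93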